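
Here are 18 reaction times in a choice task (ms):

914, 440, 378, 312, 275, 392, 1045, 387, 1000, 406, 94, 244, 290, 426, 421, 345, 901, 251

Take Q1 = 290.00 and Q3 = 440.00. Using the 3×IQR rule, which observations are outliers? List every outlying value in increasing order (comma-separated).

901, 914, 1000, 1045

IQR = Q3 − Q1 = 440.00 − 290.00 = 150.00.
Lower fence = Q1 − 3·IQR = 290.00 − 450.00 = -160.00.
Upper fence = Q3 + 3·IQR = 440.00 + 450.00 = 890.00.
901 > 890.00 → outlier.
914 > 890.00 → outlier.
1000 > 890.00 → outlier.
1045 > 890.00 → outlier.
All remaining values lie within [-160.00, 890.00].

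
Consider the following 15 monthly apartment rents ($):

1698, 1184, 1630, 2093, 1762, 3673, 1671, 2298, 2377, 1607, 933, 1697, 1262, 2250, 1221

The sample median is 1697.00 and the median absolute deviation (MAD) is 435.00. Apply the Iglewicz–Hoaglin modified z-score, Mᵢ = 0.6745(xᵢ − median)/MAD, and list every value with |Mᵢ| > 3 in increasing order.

|Mᵢ| > 3 ⇔ |xᵢ − 1697.00| > 3·435.00/0.6745 = 1934.77.
So outliers lie outside [-237.77, 3631.77].
3673: M = 3.06 → outlier.

3673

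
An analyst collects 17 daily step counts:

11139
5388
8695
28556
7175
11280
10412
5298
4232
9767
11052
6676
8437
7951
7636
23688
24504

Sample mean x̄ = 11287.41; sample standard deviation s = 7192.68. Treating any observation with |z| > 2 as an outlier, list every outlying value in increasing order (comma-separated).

28556

Cutoffs at x̄ ± 2s: 11287.41 ± 2·7192.68 = [-3097.95, 25672.77].
28556: z = 2.40, |z| > 2 → outlier.
Every other value lies within [-3097.95, 25672.77].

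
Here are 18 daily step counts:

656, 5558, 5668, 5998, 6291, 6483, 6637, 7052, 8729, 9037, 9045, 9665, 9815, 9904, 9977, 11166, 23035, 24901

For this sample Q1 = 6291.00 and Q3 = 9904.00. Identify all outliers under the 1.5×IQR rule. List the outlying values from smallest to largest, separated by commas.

656, 23035, 24901

IQR = Q3 − Q1 = 9904.00 − 6291.00 = 3613.00.
Lower fence = Q1 − 1.5·IQR = 6291.00 − 5419.50 = 871.50.
Upper fence = Q3 + 1.5·IQR = 9904.00 + 5419.50 = 15323.50.
656 < 871.50 → outlier.
23035 > 15323.50 → outlier.
24901 > 15323.50 → outlier.
All remaining values lie within [871.50, 15323.50].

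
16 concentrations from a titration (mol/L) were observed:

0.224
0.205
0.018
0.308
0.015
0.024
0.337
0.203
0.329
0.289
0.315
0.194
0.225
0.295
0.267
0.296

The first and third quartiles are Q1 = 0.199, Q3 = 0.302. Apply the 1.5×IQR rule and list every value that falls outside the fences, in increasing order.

IQR = Q3 − Q1 = 0.302 − 0.199 = 0.103.
Lower fence = Q1 − 1.5·IQR = 0.199 − 0.1545 = 0.0445.
Upper fence = Q3 + 1.5·IQR = 0.302 + 0.1545 = 0.4565.
0.015 < 0.0445 → outlier.
0.018 < 0.0445 → outlier.
0.024 < 0.0445 → outlier.
All remaining values lie within [0.0445, 0.4565].

0.015, 0.018, 0.024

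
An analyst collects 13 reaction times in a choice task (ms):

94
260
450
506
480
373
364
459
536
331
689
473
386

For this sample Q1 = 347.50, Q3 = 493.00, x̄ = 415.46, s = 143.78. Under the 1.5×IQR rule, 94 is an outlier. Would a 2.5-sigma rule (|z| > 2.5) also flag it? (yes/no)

z = (94 − 415.46) / 143.78 = -2.24.
|z| = 2.24 ≤ 2.5.

no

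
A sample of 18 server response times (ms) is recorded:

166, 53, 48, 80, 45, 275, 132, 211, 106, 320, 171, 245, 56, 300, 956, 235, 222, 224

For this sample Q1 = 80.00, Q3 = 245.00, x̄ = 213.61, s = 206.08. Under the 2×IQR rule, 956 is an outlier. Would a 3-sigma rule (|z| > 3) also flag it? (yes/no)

z = (956 − 213.61) / 206.08 = 3.60.
|z| = 3.60 > 3.

yes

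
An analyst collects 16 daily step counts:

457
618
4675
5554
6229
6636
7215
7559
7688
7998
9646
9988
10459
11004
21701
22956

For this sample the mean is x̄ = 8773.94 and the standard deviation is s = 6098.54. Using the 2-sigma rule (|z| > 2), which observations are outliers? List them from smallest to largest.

Cutoffs at x̄ ± 2s: 8773.94 ± 2·6098.54 = [-3423.14, 20971.02].
21701: z = 2.12, |z| > 2 → outlier.
22956: z = 2.33, |z| > 2 → outlier.
Every other value lies within [-3423.14, 20971.02].

21701, 22956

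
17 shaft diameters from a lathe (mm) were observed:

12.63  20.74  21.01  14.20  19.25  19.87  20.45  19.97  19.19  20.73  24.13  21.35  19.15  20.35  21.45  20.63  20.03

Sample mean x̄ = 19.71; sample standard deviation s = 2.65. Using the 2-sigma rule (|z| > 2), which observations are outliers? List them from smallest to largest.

Cutoffs at x̄ ± 2s: 19.71 ± 2·2.65 = [14.41, 25.01].
12.63: z = -2.67, |z| > 2 → outlier.
14.20: z = -2.08, |z| > 2 → outlier.
Every other value lies within [14.41, 25.01].

12.63, 14.20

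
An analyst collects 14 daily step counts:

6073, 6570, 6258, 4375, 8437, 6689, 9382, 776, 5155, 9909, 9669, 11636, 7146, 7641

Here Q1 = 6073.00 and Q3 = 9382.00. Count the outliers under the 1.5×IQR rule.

IQR = 3309.00; fences at 6073.00 − 4963.50 = 1109.50 and 9382.00 + 4963.50 = 14345.50.
Outside the cutoffs: 776.

1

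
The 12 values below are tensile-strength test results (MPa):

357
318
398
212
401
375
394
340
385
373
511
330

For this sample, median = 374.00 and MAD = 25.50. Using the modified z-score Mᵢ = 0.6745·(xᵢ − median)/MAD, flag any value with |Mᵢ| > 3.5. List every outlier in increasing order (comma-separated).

|Mᵢ| > 3.5 ⇔ |xᵢ − 374.00| > 3.5·25.50/0.6745 = 132.32.
So outliers lie outside [241.68, 506.32].
212: M = -4.29 → outlier.
511: M = 3.62 → outlier.

212, 511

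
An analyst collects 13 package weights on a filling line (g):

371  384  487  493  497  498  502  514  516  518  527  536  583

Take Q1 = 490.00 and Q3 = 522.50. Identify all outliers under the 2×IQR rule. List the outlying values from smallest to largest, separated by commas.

371, 384

IQR = Q3 − Q1 = 522.50 − 490.00 = 32.50.
Lower fence = Q1 − 2·IQR = 490.00 − 65.00 = 425.00.
Upper fence = Q3 + 2·IQR = 522.50 + 65.00 = 587.50.
371 < 425.00 → outlier.
384 < 425.00 → outlier.
All remaining values lie within [425.00, 587.50].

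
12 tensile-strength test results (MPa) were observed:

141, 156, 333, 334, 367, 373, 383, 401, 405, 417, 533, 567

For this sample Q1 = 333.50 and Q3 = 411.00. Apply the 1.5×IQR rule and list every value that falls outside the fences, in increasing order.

IQR = Q3 − Q1 = 411.00 − 333.50 = 77.50.
Lower fence = Q1 − 1.5·IQR = 333.50 − 116.25 = 217.25.
Upper fence = Q3 + 1.5·IQR = 411.00 + 116.25 = 527.25.
141 < 217.25 → outlier.
156 < 217.25 → outlier.
533 > 527.25 → outlier.
567 > 527.25 → outlier.
All remaining values lie within [217.25, 527.25].

141, 156, 533, 567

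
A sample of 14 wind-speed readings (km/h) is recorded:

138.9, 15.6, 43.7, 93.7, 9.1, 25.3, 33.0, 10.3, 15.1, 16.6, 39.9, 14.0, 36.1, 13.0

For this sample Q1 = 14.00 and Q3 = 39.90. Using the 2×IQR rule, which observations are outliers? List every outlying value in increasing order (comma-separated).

IQR = Q3 − Q1 = 39.90 − 14.00 = 25.90.
Lower fence = Q1 − 2·IQR = 14.00 − 51.80 = -37.80.
Upper fence = Q3 + 2·IQR = 39.90 + 51.80 = 91.70.
93.7 > 91.70 → outlier.
138.9 > 91.70 → outlier.
All remaining values lie within [-37.80, 91.70].

93.7, 138.9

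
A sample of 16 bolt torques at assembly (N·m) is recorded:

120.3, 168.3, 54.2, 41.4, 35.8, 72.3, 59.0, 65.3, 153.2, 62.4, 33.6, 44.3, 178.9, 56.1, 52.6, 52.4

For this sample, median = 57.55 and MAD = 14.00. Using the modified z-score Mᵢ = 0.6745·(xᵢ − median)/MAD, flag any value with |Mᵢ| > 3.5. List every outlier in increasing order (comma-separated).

153.2, 168.3, 178.9

|Mᵢ| > 3.5 ⇔ |xᵢ − 57.55| > 3.5·14.00/0.6745 = 72.65.
So outliers lie outside [-15.10, 130.20].
153.2: M = 4.61 → outlier.
168.3: M = 5.34 → outlier.
178.9: M = 5.85 → outlier.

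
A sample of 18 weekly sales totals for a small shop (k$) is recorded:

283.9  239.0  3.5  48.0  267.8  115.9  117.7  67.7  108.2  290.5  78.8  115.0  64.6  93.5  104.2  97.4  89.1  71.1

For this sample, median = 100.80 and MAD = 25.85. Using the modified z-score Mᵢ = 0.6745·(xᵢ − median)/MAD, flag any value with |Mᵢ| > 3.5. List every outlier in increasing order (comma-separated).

|Mᵢ| > 3.5 ⇔ |xᵢ − 100.80| > 3.5·25.85/0.6745 = 134.14.
So outliers lie outside [-33.34, 234.94].
239.0: M = 3.61 → outlier.
267.8: M = 4.36 → outlier.
283.9: M = 4.78 → outlier.
290.5: M = 4.95 → outlier.

239.0, 267.8, 283.9, 290.5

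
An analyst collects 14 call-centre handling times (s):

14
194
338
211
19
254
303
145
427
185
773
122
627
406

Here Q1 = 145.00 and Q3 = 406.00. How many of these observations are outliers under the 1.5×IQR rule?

IQR = 261.00; fences at 145.00 − 391.50 = -246.50 and 406.00 + 391.50 = 797.50.
Every value lies within the cutoffs.

0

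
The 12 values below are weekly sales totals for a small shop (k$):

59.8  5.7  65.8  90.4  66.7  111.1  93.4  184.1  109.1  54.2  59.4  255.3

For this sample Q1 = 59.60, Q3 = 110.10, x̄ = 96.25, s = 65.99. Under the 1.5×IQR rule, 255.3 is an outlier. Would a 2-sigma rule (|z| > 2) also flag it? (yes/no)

z = (255.3 − 96.25) / 65.99 = 2.41.
|z| = 2.41 > 2.

yes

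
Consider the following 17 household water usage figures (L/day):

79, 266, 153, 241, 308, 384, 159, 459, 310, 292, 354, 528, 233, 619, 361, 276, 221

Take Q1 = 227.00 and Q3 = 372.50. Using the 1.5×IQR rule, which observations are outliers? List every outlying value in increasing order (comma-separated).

IQR = Q3 − Q1 = 372.50 − 227.00 = 145.50.
Lower fence = Q1 − 1.5·IQR = 227.00 − 218.25 = 8.75.
Upper fence = Q3 + 1.5·IQR = 372.50 + 218.25 = 590.75.
619 > 590.75 → outlier.
All remaining values lie within [8.75, 590.75].

619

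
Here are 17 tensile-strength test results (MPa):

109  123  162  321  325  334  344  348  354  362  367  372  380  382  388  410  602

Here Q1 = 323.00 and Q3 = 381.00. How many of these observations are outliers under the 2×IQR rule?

IQR = 58.00; fences at 323.00 − 116.00 = 207.00 and 381.00 + 116.00 = 497.00.
Outside the cutoffs: 109, 123, 162, 602.

4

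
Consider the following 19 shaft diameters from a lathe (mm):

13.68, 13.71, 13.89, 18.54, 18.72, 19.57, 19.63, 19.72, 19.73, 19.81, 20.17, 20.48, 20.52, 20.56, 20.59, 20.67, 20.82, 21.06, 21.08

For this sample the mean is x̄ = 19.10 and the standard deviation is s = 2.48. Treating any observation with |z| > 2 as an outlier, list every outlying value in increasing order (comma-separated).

Cutoffs at x̄ ± 2s: 19.10 ± 2·2.48 = [14.14, 24.06].
13.68: z = -2.19, |z| > 2 → outlier.
13.71: z = -2.17, |z| > 2 → outlier.
13.89: z = -2.10, |z| > 2 → outlier.
Every other value lies within [14.14, 24.06].

13.68, 13.71, 13.89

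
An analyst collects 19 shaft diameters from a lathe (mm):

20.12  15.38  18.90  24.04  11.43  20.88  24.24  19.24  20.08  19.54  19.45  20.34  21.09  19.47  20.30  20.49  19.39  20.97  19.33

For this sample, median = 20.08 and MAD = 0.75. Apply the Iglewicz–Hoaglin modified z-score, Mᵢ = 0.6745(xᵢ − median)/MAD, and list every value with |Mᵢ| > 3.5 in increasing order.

11.43, 15.38, 24.04, 24.24

|Mᵢ| > 3.5 ⇔ |xᵢ − 20.08| > 3.5·0.75/0.6745 = 3.89.
So outliers lie outside [16.19, 23.97].
11.43: M = -7.78 → outlier.
15.38: M = -4.23 → outlier.
24.04: M = 3.56 → outlier.
24.24: M = 3.74 → outlier.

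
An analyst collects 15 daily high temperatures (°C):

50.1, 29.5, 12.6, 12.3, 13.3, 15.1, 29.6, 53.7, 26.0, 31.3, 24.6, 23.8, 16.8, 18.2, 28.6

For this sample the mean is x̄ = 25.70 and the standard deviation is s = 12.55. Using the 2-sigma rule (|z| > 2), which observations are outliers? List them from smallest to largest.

Cutoffs at x̄ ± 2s: 25.70 ± 2·12.55 = [0.60, 50.80].
53.7: z = 2.23, |z| > 2 → outlier.
Every other value lies within [0.60, 50.80].

53.7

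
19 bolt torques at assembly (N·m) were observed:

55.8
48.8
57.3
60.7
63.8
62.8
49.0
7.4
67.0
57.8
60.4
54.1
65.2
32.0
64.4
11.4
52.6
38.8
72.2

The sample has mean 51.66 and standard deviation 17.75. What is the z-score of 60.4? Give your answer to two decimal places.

0.49

z = (60.4 − 51.66) / 17.75 = 0.49.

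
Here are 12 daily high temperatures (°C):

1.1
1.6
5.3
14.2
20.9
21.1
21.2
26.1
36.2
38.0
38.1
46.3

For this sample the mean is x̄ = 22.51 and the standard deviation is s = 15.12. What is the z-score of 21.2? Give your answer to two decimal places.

z = (21.2 − 22.51) / 15.12 = -0.09.

-0.09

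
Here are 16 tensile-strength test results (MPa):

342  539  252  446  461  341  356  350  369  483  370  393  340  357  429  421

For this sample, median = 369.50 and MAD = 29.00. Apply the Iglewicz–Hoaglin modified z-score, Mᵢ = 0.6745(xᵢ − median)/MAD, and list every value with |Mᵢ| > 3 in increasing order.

|Mᵢ| > 3 ⇔ |xᵢ − 369.50| > 3·29.00/0.6745 = 128.98.
So outliers lie outside [240.52, 498.48].
539: M = 3.94 → outlier.

539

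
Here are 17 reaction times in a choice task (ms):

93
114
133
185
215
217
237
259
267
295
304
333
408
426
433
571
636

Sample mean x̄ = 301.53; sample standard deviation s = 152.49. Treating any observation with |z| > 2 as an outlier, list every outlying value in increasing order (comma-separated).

636

Cutoffs at x̄ ± 2s: 301.53 ± 2·152.49 = [-3.45, 606.51].
636: z = 2.19, |z| > 2 → outlier.
Every other value lies within [-3.45, 606.51].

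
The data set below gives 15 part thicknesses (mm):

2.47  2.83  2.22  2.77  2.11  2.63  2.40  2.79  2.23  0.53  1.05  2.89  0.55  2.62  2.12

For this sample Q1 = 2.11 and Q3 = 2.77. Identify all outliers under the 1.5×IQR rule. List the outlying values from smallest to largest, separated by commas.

IQR = Q3 − Q1 = 2.77 − 2.11 = 0.66.
Lower fence = Q1 − 1.5·IQR = 2.11 − 0.99 = 1.12.
Upper fence = Q3 + 1.5·IQR = 2.77 + 0.99 = 3.76.
0.53 < 1.12 → outlier.
0.55 < 1.12 → outlier.
1.05 < 1.12 → outlier.
All remaining values lie within [1.12, 3.76].

0.53, 0.55, 1.05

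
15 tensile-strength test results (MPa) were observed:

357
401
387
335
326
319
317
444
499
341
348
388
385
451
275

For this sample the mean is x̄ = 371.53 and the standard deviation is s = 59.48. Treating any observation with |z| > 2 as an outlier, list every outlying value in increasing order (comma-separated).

Cutoffs at x̄ ± 2s: 371.53 ± 2·59.48 = [252.57, 490.49].
499: z = 2.14, |z| > 2 → outlier.
Every other value lies within [252.57, 490.49].

499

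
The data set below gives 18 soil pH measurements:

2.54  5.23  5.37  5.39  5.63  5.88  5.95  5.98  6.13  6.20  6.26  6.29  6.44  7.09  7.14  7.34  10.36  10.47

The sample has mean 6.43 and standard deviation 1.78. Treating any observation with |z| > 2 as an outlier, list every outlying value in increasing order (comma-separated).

Cutoffs at x̄ ± 2s: 6.43 ± 2·1.78 = [2.87, 9.99].
2.54: z = -2.19, |z| > 2 → outlier.
10.36: z = 2.21, |z| > 2 → outlier.
10.47: z = 2.27, |z| > 2 → outlier.
Every other value lies within [2.87, 9.99].

2.54, 10.36, 10.47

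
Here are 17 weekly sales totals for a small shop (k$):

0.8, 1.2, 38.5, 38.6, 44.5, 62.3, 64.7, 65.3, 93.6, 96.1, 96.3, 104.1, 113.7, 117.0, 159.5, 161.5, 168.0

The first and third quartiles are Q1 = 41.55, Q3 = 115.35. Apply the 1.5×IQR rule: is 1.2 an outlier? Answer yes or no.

IQR = Q3 − Q1 = 115.35 − 41.55 = 73.80.
Lower fence = Q1 − 1.5·IQR = 41.55 − 110.70 = -69.15.
Upper fence = Q3 + 1.5·IQR = 115.35 + 110.70 = 226.05.
1.2 lies within [-69.15, 226.05].

no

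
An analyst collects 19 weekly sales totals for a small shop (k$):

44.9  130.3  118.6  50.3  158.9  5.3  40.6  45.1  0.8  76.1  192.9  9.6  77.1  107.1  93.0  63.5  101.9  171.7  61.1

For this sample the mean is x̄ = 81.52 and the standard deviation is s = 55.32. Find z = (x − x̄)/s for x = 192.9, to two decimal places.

z = (192.9 − 81.52) / 55.32 = 2.01.

2.01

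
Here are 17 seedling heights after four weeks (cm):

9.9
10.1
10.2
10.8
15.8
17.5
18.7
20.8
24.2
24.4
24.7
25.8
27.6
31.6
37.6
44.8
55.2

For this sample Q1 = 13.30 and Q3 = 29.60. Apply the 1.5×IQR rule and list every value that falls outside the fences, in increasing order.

IQR = Q3 − Q1 = 29.60 − 13.30 = 16.30.
Lower fence = Q1 − 1.5·IQR = 13.30 − 24.45 = -11.15.
Upper fence = Q3 + 1.5·IQR = 29.60 + 24.45 = 54.05.
55.2 > 54.05 → outlier.
All remaining values lie within [-11.15, 54.05].

55.2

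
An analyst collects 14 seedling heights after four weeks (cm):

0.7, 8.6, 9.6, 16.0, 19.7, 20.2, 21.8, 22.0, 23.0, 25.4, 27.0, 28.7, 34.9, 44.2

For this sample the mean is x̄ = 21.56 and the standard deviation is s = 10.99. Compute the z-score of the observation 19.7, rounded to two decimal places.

-0.17

z = (19.7 − 21.56) / 10.99 = -0.17.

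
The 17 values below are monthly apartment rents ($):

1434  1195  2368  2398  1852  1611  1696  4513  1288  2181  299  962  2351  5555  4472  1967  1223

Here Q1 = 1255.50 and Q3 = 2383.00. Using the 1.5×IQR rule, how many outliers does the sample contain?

3

IQR = 1127.50; fences at 1255.50 − 1691.25 = -435.75 and 2383.00 + 1691.25 = 4074.25.
Outside the cutoffs: 4472, 4513, 5555.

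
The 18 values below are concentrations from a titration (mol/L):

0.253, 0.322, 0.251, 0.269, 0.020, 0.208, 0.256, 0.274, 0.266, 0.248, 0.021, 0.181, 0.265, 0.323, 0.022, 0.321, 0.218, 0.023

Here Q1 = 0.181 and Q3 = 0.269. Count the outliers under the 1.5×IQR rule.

IQR = 0.088; fences at 0.181 − 0.132 = 0.049 and 0.269 + 0.132 = 0.401.
Outside the cutoffs: 0.020, 0.021, 0.022, 0.023.

4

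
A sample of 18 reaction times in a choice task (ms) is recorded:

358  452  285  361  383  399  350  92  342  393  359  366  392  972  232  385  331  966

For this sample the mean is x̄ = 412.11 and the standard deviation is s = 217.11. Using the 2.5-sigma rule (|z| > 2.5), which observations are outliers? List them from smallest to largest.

Cutoffs at x̄ ± 2.5s: 412.11 ± 2.5·217.11 = [-130.665, 954.885].
966: z = 2.55, |z| > 2.5 → outlier.
972: z = 2.58, |z| > 2.5 → outlier.
Every other value lies within [-130.665, 954.885].

966, 972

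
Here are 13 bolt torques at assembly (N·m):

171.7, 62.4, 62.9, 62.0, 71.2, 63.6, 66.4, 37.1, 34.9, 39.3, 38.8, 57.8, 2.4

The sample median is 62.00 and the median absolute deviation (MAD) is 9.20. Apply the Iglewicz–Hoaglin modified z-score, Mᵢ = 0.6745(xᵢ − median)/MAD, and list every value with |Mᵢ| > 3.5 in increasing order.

|Mᵢ| > 3.5 ⇔ |xᵢ − 62.00| > 3.5·9.20/0.6745 = 47.74.
So outliers lie outside [14.26, 109.74].
2.4: M = -4.37 → outlier.
171.7: M = 8.04 → outlier.

2.4, 171.7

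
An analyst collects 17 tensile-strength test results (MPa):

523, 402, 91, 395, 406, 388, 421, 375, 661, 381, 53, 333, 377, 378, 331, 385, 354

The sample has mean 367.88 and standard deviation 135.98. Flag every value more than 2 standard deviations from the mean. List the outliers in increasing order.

Cutoffs at x̄ ± 2s: 367.88 ± 2·135.98 = [95.92, 639.84].
53: z = -2.32, |z| > 2 → outlier.
91: z = -2.04, |z| > 2 → outlier.
661: z = 2.16, |z| > 2 → outlier.
Every other value lies within [95.92, 639.84].

53, 91, 661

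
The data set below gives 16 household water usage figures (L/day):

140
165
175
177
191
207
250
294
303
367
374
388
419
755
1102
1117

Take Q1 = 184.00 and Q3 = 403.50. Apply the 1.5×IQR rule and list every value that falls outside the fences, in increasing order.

IQR = Q3 − Q1 = 403.50 − 184.00 = 219.50.
Lower fence = Q1 − 1.5·IQR = 184.00 − 329.25 = -145.25.
Upper fence = Q3 + 1.5·IQR = 403.50 + 329.25 = 732.75.
755 > 732.75 → outlier.
1102 > 732.75 → outlier.
1117 > 732.75 → outlier.
All remaining values lie within [-145.25, 732.75].

755, 1102, 1117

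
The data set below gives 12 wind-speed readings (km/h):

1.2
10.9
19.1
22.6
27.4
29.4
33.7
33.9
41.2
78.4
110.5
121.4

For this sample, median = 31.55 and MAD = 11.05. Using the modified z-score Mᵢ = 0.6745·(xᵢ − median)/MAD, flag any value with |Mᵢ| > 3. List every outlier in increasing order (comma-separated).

110.5, 121.4

|Mᵢ| > 3 ⇔ |xᵢ − 31.55| > 3·11.05/0.6745 = 49.15.
So outliers lie outside [-17.60, 80.70].
110.5: M = 4.82 → outlier.
121.4: M = 5.48 → outlier.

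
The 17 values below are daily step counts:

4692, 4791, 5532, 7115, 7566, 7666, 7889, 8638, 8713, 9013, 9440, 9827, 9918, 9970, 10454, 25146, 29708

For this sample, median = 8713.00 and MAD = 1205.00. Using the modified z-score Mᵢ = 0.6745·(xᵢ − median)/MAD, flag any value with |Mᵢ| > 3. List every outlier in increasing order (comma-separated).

25146, 29708

|Mᵢ| > 3 ⇔ |xᵢ − 8713.00| > 3·1205.00/0.6745 = 5359.53.
So outliers lie outside [3353.47, 14072.53].
25146: M = 9.20 → outlier.
29708: M = 11.75 → outlier.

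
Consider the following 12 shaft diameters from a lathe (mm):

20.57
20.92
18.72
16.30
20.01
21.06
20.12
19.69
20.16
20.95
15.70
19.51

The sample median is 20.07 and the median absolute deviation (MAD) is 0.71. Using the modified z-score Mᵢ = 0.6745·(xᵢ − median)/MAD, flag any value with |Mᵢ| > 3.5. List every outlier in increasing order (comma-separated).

15.70, 16.30

|Mᵢ| > 3.5 ⇔ |xᵢ − 20.07| > 3.5·0.71/0.6745 = 3.68.
So outliers lie outside [16.39, 23.75].
15.70: M = -4.15 → outlier.
16.30: M = -3.58 → outlier.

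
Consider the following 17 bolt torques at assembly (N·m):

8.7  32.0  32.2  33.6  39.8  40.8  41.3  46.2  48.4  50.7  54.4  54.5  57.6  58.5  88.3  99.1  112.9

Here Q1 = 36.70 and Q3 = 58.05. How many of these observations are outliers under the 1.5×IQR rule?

IQR = 21.35; fences at 36.70 − 32.025 = 4.675 and 58.05 + 32.025 = 90.075.
Outside the cutoffs: 99.1, 112.9.

2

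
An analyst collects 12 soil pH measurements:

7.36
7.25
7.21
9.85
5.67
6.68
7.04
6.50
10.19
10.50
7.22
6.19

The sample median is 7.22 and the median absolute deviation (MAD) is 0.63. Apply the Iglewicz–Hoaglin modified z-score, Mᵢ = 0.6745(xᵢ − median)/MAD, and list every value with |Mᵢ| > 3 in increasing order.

|Mᵢ| > 3 ⇔ |xᵢ − 7.22| > 3·0.63/0.6745 = 2.80.
So outliers lie outside [4.42, 10.02].
10.19: M = 3.18 → outlier.
10.50: M = 3.51 → outlier.

10.19, 10.50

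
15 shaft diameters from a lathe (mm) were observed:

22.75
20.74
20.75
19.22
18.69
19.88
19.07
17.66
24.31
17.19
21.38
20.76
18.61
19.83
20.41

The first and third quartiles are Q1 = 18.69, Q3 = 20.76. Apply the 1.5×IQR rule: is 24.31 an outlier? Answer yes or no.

IQR = Q3 − Q1 = 20.76 − 18.69 = 2.07.
Lower fence = Q1 − 1.5·IQR = 18.69 − 3.105 = 15.585.
Upper fence = Q3 + 1.5·IQR = 20.76 + 3.105 = 23.865.
24.31 lies above the upper fence.

yes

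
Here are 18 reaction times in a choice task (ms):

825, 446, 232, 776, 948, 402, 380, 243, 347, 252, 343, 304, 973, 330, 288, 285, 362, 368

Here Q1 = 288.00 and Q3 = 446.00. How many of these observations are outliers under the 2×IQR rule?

4

IQR = 158.00; fences at 288.00 − 316.00 = -28.00 and 446.00 + 316.00 = 762.00.
Outside the cutoffs: 776, 825, 948, 973.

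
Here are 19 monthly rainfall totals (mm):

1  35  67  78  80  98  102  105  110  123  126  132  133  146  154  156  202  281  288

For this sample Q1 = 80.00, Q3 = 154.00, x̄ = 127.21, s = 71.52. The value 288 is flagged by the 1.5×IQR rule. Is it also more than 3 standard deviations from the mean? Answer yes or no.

z = (288 − 127.21) / 71.52 = 2.25.
|z| = 2.25 ≤ 3.

no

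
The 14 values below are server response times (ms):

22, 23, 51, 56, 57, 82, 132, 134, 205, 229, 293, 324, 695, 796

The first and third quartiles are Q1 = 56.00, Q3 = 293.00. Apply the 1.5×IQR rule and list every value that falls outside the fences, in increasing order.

IQR = Q3 − Q1 = 293.00 − 56.00 = 237.00.
Lower fence = Q1 − 1.5·IQR = 56.00 − 355.50 = -299.50.
Upper fence = Q3 + 1.5·IQR = 293.00 + 355.50 = 648.50.
695 > 648.50 → outlier.
796 > 648.50 → outlier.
All remaining values lie within [-299.50, 648.50].

695, 796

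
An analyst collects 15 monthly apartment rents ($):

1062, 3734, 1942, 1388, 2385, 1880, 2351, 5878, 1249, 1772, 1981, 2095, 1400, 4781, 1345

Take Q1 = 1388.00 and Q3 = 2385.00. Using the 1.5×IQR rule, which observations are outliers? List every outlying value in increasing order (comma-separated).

IQR = Q3 − Q1 = 2385.00 − 1388.00 = 997.00.
Lower fence = Q1 − 1.5·IQR = 1388.00 − 1495.50 = -107.50.
Upper fence = Q3 + 1.5·IQR = 2385.00 + 1495.50 = 3880.50.
4781 > 3880.50 → outlier.
5878 > 3880.50 → outlier.
All remaining values lie within [-107.50, 3880.50].

4781, 5878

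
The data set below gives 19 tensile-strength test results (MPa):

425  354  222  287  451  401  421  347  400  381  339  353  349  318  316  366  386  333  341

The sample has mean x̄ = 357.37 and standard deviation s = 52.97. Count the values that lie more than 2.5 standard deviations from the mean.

Cutoffs: x̄ ± 2.5s = [224.945, 489.795].
Outside the cutoffs: 222.

1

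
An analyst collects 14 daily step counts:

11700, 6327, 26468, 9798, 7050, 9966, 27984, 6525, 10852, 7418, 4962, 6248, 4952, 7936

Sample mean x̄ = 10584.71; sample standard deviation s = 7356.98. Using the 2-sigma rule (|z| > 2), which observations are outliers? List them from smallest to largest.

26468, 27984

Cutoffs at x̄ ± 2s: 10584.71 ± 2·7356.98 = [-4129.25, 25298.67].
26468: z = 2.16, |z| > 2 → outlier.
27984: z = 2.37, |z| > 2 → outlier.
Every other value lies within [-4129.25, 25298.67].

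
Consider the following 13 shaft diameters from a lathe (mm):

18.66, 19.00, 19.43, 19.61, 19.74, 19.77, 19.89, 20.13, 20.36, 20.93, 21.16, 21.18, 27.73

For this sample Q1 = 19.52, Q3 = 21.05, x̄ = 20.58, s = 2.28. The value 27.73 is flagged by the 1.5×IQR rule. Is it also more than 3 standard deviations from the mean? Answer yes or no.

yes

z = (27.73 − 20.58) / 2.28 = 3.14.
|z| = 3.14 > 3.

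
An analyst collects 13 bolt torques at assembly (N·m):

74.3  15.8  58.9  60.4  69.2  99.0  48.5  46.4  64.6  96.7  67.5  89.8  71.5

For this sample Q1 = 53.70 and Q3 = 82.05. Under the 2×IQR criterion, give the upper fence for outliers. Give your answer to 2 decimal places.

IQR = Q3 − Q1 = 82.05 − 53.70 = 28.35.
Lower fence = Q1 − 2·IQR = 53.70 − 56.70 = -3.00.
Upper fence = Q3 + 2·IQR = 82.05 + 56.70 = 138.75.

138.75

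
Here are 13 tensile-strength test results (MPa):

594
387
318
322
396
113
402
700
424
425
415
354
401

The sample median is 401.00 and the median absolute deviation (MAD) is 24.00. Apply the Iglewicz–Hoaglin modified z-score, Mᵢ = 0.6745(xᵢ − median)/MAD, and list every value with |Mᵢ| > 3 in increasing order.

|Mᵢ| > 3 ⇔ |xᵢ − 401.00| > 3·24.00/0.6745 = 106.75.
So outliers lie outside [294.25, 507.75].
113: M = -8.09 → outlier.
594: M = 5.42 → outlier.
700: M = 8.40 → outlier.

113, 594, 700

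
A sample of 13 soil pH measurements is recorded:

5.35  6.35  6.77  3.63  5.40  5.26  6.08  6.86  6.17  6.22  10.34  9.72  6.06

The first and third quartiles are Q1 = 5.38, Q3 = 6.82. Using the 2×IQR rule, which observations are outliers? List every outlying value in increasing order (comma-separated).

IQR = Q3 − Q1 = 6.82 − 5.38 = 1.44.
Lower fence = Q1 − 2·IQR = 5.38 − 2.88 = 2.50.
Upper fence = Q3 + 2·IQR = 6.82 + 2.88 = 9.70.
9.72 > 9.70 → outlier.
10.34 > 9.70 → outlier.
All remaining values lie within [2.50, 9.70].

9.72, 10.34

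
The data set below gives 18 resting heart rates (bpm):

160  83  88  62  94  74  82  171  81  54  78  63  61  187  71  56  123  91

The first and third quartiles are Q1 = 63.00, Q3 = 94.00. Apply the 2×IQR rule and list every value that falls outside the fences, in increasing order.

IQR = Q3 − Q1 = 94.00 − 63.00 = 31.00.
Lower fence = Q1 − 2·IQR = 63.00 − 62.00 = 1.00.
Upper fence = Q3 + 2·IQR = 94.00 + 62.00 = 156.00.
160 > 156.00 → outlier.
171 > 156.00 → outlier.
187 > 156.00 → outlier.
All remaining values lie within [1.00, 156.00].

160, 171, 187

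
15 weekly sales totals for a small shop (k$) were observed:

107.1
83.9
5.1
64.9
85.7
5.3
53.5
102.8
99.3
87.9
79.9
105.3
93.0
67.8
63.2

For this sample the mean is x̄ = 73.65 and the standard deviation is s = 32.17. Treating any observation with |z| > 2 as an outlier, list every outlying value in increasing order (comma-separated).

5.1, 5.3

Cutoffs at x̄ ± 2s: 73.65 ± 2·32.17 = [9.31, 137.99].
5.1: z = -2.13, |z| > 2 → outlier.
5.3: z = -2.12, |z| > 2 → outlier.
Every other value lies within [9.31, 137.99].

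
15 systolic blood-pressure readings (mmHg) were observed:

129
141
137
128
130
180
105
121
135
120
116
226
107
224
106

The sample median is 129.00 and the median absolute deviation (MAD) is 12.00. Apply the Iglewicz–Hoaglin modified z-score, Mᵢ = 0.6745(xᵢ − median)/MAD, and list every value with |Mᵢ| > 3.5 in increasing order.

224, 226

|Mᵢ| > 3.5 ⇔ |xᵢ − 129.00| > 3.5·12.00/0.6745 = 62.27.
So outliers lie outside [66.73, 191.27].
224: M = 5.34 → outlier.
226: M = 5.45 → outlier.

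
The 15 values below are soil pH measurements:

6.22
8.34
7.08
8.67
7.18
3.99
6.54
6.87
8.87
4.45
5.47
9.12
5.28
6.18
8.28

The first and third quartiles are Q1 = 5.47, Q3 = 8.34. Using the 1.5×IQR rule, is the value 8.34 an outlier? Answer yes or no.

IQR = Q3 − Q1 = 8.34 − 5.47 = 2.87.
Lower fence = Q1 − 1.5·IQR = 5.47 − 4.305 = 1.165.
Upper fence = Q3 + 1.5·IQR = 8.34 + 4.305 = 12.645.
8.34 lies within [1.165, 12.645].

no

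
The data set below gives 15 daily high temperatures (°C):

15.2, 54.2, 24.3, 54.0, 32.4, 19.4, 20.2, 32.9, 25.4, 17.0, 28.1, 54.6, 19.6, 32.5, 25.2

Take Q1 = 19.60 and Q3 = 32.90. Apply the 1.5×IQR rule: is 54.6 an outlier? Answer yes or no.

yes

IQR = Q3 − Q1 = 32.90 − 19.60 = 13.30.
Lower fence = Q1 − 1.5·IQR = 19.60 − 19.95 = -0.35.
Upper fence = Q3 + 1.5·IQR = 32.90 + 19.95 = 52.85.
54.6 lies above the upper fence.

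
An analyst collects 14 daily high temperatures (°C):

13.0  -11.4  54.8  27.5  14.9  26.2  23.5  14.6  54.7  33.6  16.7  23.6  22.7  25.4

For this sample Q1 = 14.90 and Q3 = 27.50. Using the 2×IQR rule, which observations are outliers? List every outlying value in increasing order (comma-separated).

-11.4, 54.7, 54.8

IQR = Q3 − Q1 = 27.50 − 14.90 = 12.60.
Lower fence = Q1 − 2·IQR = 14.90 − 25.20 = -10.30.
Upper fence = Q3 + 2·IQR = 27.50 + 25.20 = 52.70.
-11.4 < -10.30 → outlier.
54.7 > 52.70 → outlier.
54.8 > 52.70 → outlier.
All remaining values lie within [-10.30, 52.70].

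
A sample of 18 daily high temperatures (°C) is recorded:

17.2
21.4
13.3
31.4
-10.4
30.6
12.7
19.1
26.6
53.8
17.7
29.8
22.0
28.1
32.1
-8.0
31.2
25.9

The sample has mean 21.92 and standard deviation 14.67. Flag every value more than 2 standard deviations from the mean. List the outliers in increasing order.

Cutoffs at x̄ ± 2s: 21.92 ± 2·14.67 = [-7.42, 51.26].
-10.4: z = -2.20, |z| > 2 → outlier.
-8.0: z = -2.04, |z| > 2 → outlier.
53.8: z = 2.17, |z| > 2 → outlier.
Every other value lies within [-7.42, 51.26].

-10.4, -8.0, 53.8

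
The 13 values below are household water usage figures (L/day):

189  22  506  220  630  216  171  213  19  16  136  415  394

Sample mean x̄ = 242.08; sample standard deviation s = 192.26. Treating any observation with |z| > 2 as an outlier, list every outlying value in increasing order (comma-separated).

Cutoffs at x̄ ± 2s: 242.08 ± 2·192.26 = [-142.44, 626.60].
630: z = 2.02, |z| > 2 → outlier.
Every other value lies within [-142.44, 626.60].

630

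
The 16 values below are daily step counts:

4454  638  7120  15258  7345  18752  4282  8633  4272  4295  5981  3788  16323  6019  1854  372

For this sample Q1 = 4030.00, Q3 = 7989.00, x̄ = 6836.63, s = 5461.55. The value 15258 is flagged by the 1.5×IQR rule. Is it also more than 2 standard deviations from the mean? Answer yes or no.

z = (15258 − 6836.63) / 5461.55 = 1.54.
|z| = 1.54 ≤ 2.

no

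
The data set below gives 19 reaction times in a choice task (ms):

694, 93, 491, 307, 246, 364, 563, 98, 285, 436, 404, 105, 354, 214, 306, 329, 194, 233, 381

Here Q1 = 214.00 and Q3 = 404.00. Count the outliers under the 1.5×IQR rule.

1

IQR = 190.00; fences at 214.00 − 285.00 = -71.00 and 404.00 + 285.00 = 689.00.
Outside the cutoffs: 694.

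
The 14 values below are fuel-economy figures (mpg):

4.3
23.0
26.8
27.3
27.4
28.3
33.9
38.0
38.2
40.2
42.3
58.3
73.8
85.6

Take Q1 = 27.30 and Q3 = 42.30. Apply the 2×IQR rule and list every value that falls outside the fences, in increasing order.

IQR = Q3 − Q1 = 42.30 − 27.30 = 15.00.
Lower fence = Q1 − 2·IQR = 27.30 − 30.00 = -2.70.
Upper fence = Q3 + 2·IQR = 42.30 + 30.00 = 72.30.
73.8 > 72.30 → outlier.
85.6 > 72.30 → outlier.
All remaining values lie within [-2.70, 72.30].

73.8, 85.6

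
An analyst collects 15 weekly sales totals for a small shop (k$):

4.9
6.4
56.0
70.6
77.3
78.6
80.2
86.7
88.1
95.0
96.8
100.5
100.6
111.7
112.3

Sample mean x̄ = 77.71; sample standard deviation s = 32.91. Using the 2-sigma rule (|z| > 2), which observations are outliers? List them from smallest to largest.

4.9, 6.4

Cutoffs at x̄ ± 2s: 77.71 ± 2·32.91 = [11.89, 143.53].
4.9: z = -2.21, |z| > 2 → outlier.
6.4: z = -2.17, |z| > 2 → outlier.
Every other value lies within [11.89, 143.53].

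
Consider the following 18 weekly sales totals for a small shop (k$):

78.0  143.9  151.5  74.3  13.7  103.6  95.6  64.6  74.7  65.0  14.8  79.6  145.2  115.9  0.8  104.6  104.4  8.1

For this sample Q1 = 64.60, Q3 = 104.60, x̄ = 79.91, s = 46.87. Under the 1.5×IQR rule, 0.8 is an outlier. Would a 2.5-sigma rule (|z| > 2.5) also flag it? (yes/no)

no

z = (0.8 − 79.91) / 46.87 = -1.69.
|z| = 1.69 ≤ 2.5.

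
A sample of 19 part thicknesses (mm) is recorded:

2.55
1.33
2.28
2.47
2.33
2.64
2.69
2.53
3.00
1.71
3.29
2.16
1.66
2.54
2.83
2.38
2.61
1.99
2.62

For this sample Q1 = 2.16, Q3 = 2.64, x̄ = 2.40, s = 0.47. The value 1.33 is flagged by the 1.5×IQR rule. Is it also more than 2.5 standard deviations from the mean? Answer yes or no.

no

z = (1.33 − 2.40) / 0.47 = -2.28.
|z| = 2.28 ≤ 2.5.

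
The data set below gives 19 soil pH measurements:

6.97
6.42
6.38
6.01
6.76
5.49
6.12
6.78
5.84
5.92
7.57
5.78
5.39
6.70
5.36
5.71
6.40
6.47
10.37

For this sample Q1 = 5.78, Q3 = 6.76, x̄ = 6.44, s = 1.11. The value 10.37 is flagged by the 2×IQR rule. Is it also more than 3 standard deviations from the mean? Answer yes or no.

z = (10.37 − 6.44) / 1.11 = 3.54.
|z| = 3.54 > 3.

yes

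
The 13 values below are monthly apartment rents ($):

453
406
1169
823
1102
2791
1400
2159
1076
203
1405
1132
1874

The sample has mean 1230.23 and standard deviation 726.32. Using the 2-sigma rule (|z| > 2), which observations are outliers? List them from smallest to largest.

2791

Cutoffs at x̄ ± 2s: 1230.23 ± 2·726.32 = [-222.41, 2682.87].
2791: z = 2.15, |z| > 2 → outlier.
Every other value lies within [-222.41, 2682.87].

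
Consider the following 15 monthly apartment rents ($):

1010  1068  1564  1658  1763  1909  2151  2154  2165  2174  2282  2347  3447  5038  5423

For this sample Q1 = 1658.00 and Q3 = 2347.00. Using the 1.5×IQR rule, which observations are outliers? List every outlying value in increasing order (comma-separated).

3447, 5038, 5423

IQR = Q3 − Q1 = 2347.00 − 1658.00 = 689.00.
Lower fence = Q1 − 1.5·IQR = 1658.00 − 1033.50 = 624.50.
Upper fence = Q3 + 1.5·IQR = 2347.00 + 1033.50 = 3380.50.
3447 > 3380.50 → outlier.
5038 > 3380.50 → outlier.
5423 > 3380.50 → outlier.
All remaining values lie within [624.50, 3380.50].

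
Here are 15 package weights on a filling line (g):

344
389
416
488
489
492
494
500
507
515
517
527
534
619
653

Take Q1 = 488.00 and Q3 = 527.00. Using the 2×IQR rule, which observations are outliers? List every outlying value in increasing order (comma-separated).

344, 389, 619, 653

IQR = Q3 − Q1 = 527.00 − 488.00 = 39.00.
Lower fence = Q1 − 2·IQR = 488.00 − 78.00 = 410.00.
Upper fence = Q3 + 2·IQR = 527.00 + 78.00 = 605.00.
344 < 410.00 → outlier.
389 < 410.00 → outlier.
619 > 605.00 → outlier.
653 > 605.00 → outlier.
All remaining values lie within [410.00, 605.00].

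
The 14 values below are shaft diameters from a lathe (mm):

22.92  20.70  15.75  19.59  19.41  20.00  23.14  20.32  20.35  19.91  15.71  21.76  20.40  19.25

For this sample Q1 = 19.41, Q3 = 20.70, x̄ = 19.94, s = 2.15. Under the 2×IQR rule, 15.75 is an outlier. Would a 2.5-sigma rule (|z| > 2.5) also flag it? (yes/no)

z = (15.75 − 19.94) / 2.15 = -1.95.
|z| = 1.95 ≤ 2.5.

no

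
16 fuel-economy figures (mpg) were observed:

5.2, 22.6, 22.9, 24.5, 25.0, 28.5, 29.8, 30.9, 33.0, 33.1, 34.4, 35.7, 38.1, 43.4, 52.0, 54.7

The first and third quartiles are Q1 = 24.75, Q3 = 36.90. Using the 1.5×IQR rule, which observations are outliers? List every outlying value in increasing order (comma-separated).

IQR = Q3 − Q1 = 36.90 − 24.75 = 12.15.
Lower fence = Q1 − 1.5·IQR = 24.75 − 18.225 = 6.525.
Upper fence = Q3 + 1.5·IQR = 36.90 + 18.225 = 55.125.
5.2 < 6.525 → outlier.
All remaining values lie within [6.525, 55.125].

5.2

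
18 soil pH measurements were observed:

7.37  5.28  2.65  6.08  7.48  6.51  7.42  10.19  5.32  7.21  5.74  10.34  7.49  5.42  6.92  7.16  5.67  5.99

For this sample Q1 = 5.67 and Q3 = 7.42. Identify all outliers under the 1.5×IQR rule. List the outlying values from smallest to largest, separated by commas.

2.65, 10.19, 10.34

IQR = Q3 − Q1 = 7.42 − 5.67 = 1.75.
Lower fence = Q1 − 1.5·IQR = 5.67 − 2.625 = 3.045.
Upper fence = Q3 + 1.5·IQR = 7.42 + 2.625 = 10.045.
2.65 < 3.045 → outlier.
10.19 > 10.045 → outlier.
10.34 > 10.045 → outlier.
All remaining values lie within [3.045, 10.045].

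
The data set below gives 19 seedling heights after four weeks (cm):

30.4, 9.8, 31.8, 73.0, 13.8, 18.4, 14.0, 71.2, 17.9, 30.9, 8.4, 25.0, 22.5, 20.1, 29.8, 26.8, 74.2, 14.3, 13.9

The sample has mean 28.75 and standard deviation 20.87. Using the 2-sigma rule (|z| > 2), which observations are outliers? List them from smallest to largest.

71.2, 73.0, 74.2

Cutoffs at x̄ ± 2s: 28.75 ± 2·20.87 = [-12.99, 70.49].
71.2: z = 2.03, |z| > 2 → outlier.
73.0: z = 2.12, |z| > 2 → outlier.
74.2: z = 2.18, |z| > 2 → outlier.
Every other value lies within [-12.99, 70.49].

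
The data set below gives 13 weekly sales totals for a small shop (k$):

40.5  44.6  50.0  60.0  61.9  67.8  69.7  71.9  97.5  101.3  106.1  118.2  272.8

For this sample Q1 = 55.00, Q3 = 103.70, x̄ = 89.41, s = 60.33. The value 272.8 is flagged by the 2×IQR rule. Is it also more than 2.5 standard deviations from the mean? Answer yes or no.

yes

z = (272.8 − 89.41) / 60.33 = 3.04.
|z| = 3.04 > 2.5.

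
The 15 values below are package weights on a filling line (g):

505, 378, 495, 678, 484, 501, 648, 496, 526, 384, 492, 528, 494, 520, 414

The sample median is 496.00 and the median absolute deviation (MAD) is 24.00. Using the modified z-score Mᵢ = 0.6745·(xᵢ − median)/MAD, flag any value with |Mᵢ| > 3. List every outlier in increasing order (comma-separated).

|Mᵢ| > 3 ⇔ |xᵢ − 496.00| > 3·24.00/0.6745 = 106.75.
So outliers lie outside [389.25, 602.75].
378: M = -3.32 → outlier.
384: M = -3.15 → outlier.
648: M = 4.27 → outlier.
678: M = 5.11 → outlier.

378, 384, 648, 678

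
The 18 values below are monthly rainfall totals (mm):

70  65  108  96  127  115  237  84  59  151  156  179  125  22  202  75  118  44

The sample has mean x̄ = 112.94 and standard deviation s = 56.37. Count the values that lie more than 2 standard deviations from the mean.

1

Cutoffs: x̄ ± 2s = [0.20, 225.68].
Outside the cutoffs: 237.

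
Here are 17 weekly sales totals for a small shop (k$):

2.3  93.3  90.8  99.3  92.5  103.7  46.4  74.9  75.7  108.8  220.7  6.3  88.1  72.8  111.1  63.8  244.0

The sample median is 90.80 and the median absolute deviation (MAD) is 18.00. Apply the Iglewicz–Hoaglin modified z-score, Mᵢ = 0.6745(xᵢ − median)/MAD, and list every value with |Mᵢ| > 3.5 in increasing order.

|Mᵢ| > 3.5 ⇔ |xᵢ − 90.80| > 3.5·18.00/0.6745 = 93.40.
So outliers lie outside [-2.60, 184.20].
220.7: M = 4.87 → outlier.
244.0: M = 5.74 → outlier.

220.7, 244.0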